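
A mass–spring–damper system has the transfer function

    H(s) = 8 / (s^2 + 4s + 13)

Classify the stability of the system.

stable

The denominator s^2 + 4s + 13 factors as (s^2 + 4s + 13), giving poles at s = -2 + 3j, -2 - 3j.
Since all poles lie strictly in the left half-plane, the system is stable.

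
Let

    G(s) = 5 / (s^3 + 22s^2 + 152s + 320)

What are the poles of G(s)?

s = -10, -4, -8

The poles are the roots of the denominator s^3 + 22s^2 + 152s + 320 = 0.
Trying s = -10: the polynomial evaluates to 0, so (s + 10) is a factor.
Dividing out leaves s^2 + 12s + 32 = 0.
Factoring the quadratic: (s + 4)(s + 8) = 0.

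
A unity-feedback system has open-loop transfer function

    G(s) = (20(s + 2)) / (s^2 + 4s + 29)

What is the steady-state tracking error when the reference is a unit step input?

G(s) has no poles at the origin.
This is a Type 0 system. Kp = lim_{s→0} G(s) = 40/29.
e_ss = 1/(1 + Kp) = 1/(1 + 40/29) = 29/69 ≈ 0.4203.

e_ss = 0.4203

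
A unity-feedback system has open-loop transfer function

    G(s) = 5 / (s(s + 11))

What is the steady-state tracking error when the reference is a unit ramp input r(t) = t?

e_ss = 2.200

G(s) has one pole at the origin.
This is a Type 1 system. Kv = lim_{s→0} s·G(s) = 5/11.
e_ss = 1/Kv = 1/(5/11) = 11/5 ≈ 2.200.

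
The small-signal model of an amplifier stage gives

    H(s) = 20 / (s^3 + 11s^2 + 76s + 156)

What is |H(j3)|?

Substitute s = j3: numerator = 20, denominator = 57 + j201.
|H(j3)| = |20| / |57 + j201| = 20 / 208.93 ≈ 0.09573.

|H(j3)| ≈ 0.09573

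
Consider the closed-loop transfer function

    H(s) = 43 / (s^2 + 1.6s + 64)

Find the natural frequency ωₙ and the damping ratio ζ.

Compare the denominator to the standard form s^2 + 2ζωₙs + ωₙ².
ωₙ² = 64, so ωₙ = 8 rad/s.
2ζωₙ = 1.6, so ζ = 1.6/(2·8) = 0.1.

ωₙ = 8 rad/s, ζ = 0.1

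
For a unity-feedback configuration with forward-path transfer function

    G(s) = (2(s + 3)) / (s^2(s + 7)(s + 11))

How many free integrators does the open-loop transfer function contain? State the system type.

Type 2

The denominator has 2 factors of s at the origin (free integrators), so this is a Type 2 system.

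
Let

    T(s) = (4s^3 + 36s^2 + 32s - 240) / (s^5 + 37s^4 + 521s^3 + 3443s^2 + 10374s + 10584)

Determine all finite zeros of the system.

Set the numerator to zero: 4s^3 + 36s^2 + 32s - 240 = 0, i.e. 4·(s^3 + 9s^2 + 8s - 60) = 0.
Factoring: (s + 6)(s - 2)(s + 5) = 0.

s = -6, 2, -5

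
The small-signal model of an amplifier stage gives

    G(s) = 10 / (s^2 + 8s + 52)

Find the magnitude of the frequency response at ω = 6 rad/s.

Substitute s = j6: numerator = 10, denominator = 16 + j48.
|G(j6)| = |10| / |16 + j48| = 10 / 50.596 ≈ 0.1976.

|G(j6)| ≈ 0.1976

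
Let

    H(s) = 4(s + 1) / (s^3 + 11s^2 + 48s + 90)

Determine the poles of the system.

s = -3 + 3j, -3 - 3j, -5

The poles are the roots of the denominator s^3 + 11s^2 + 48s + 90 = 0.
Trying s = -5: the polynomial evaluates to 0, so (s + 5) is a factor.
Dividing out leaves s^2 + 6s + 18 = 0.
The quadratic formula then gives s = -3 ± 3j.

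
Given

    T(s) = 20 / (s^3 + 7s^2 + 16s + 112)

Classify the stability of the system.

marginally stable

The denominator s^3 + 7s^2 + 16s + 112 factors as (s^2 + 16)(s + 7), giving poles at s = ±4j, -7.
Since the simple pole(s) at s = ±4j lie on the jω-axis with none in the right half-plane, the system is marginally stable.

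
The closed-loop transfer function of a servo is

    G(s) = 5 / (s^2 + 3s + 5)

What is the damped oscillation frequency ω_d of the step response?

Comparing s^2 + 3s + 5 to s^2 + 2ζωₙs + ωₙ²: ωₙ = √5 ≈ 2.236 rad/s and ζ = 3/(2·√5) ≈ 0.6708.
ζωₙ = 3/2 = 1.5, so ω_d = ωₙ√(1−ζ²) = √(ωₙ² − (ζωₙ)²) = √(5 − 1.5²) = √2.75 ≈ 1.658 rad/s.

ω_d ≈ 1.658 rad/s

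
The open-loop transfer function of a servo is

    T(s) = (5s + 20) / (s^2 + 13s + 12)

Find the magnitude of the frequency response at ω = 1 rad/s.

Substitute s = j1: numerator = 20 + j5, denominator = 11 + j13.
|T(j1)| = |20 + j5| / |11 + j13| = 20.616 / 17.029 ≈ 1.211.

|T(j1)| ≈ 1.211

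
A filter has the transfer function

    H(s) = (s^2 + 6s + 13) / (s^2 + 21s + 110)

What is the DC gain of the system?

Set s = 0: H(0) = (13) / (110) = 13/110.

H(0) = 13/110 ≈ 0.1182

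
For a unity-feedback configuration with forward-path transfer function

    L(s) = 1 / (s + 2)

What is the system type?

The denominator has no factor of s at the origin — no free integrator — so this is a Type 0 system.

Type 0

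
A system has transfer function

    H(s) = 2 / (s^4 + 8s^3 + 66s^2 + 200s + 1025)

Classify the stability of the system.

The denominator s^4 + 8s^3 + 66s^2 + 200s + 1025 factors as (s^2 + 25)(s^2 + 8s + 41), giving poles at s = ±5j, -4 ± 5j.
Since the simple pole(s) at s = ±5j lie on the jω-axis with none in the right half-plane, the system is marginally stable.

marginally stable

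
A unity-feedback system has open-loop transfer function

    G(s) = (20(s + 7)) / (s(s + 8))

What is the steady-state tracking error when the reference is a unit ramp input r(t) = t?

e_ss = 0.05714

G(s) has one pole at the origin.
This is a Type 1 system. Kv = lim_{s→0} s·G(s) = 140/8 = 35/2.
e_ss = 1/Kv = 1/(35/2) = 2/35 ≈ 0.05714.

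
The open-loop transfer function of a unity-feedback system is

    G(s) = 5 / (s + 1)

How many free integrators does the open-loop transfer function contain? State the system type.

The denominator has no factor of s at the origin — no free integrator — so this is a Type 0 system.

Type 0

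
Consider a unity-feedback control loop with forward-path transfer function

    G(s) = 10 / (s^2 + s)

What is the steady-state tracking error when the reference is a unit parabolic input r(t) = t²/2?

e_ss = ∞

G(s) has one pole at the origin.
This is a Type 1 system; Ka = lim_{s→0} s^2·G(s) = 0, so the steady-state error for a parabola input is infinite.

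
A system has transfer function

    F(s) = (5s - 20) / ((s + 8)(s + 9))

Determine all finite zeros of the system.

s = 4

Set the numerator to zero: 5s - 20 = 0, i.e. 5·(s - 4) = 0.
So s = 4.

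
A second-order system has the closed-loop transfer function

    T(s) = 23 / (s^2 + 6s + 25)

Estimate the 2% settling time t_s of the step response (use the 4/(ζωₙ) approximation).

t_s ≈ 1.333 s

Comparing s^2 + 6s + 25 to s^2 + 2ζωₙs + ωₙ²: ωₙ = 5 rad/s and ζ = 6/(2·5) = 0.6.
ζωₙ = 6/2 = 3, so t_s ≈ 4/(ζωₙ) = 4/3 ≈ 1.333 s.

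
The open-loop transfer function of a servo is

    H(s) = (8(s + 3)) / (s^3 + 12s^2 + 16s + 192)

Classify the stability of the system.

The denominator s^3 + 12s^2 + 16s + 192 factors as (s^2 + 16)(s + 12), giving poles at s = 4j, -4j, -12.
Since the simple pole(s) at s = 4j, -4j lie on the jω-axis with none in the right half-plane, the system is marginally stable.

marginally stable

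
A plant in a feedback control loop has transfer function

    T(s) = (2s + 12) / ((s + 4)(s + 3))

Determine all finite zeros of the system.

s = -6

Set the numerator to zero: 2s + 12 = 0, i.e. 2·(s + 6) = 0.
So s = -6.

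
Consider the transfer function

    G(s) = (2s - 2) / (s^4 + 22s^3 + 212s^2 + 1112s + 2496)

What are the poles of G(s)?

s = -4 ± 6j, -6, -8

The poles are the roots of the denominator s^4 + 22s^3 + 212s^2 + 1112s + 2496 = 0.
Trying s = -6: the polynomial evaluates to 0, so (s + 6) is a factor.
Dividing out leaves s^3 + 16s^2 + 116s + 416 = 0.
This factors further as (s^2 + 8s + 52)(s + 8) = 0.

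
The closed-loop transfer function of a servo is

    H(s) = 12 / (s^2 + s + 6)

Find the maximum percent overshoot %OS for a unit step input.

%OS ≈ 51.9%

Comparing s^2 + s + 6 to s^2 + 2ζωₙs + ωₙ²: ωₙ = √6 ≈ 2.449 rad/s and ζ = 1/(2·√6) ≈ 0.2041.
%OS = 100·exp(−πζ/√(1−ζ²)) = 100·exp(−π·0.2041/√(1−0.2041²)) ≈ 51.9%.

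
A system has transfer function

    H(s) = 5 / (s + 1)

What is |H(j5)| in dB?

|H(j5)|_dB ≈ -0.170 dB

Substitute s = j5: numerator = 5, denominator = 1 + j5.
|H(j5)| = |5| / |1 + j5| = 5 / 5.0990 ≈ 0.9806.
In decibels: 20·log₁₀(0.9806) ≈ -0.170 dB.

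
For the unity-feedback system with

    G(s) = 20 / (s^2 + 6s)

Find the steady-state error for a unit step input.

e_ss = 0

G(s) has one pole at the origin.
This is a Type 1 system; for a step input the steady-state error is zero.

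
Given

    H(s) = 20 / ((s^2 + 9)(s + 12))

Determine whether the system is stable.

The poles can be read from the denominator factors: s = ±3j, -12.
Since the simple pole(s) at s = ±3j lie on the jω-axis with none in the right half-plane, the system is marginally stable.

marginally stable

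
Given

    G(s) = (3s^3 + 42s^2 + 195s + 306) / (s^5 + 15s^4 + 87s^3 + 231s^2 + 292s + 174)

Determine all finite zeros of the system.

s = -4 ± j, -6

Set the numerator to zero: 3s^3 + 42s^2 + 195s + 306 = 0, i.e. 3·(s^3 + 14s^2 + 65s + 102) = 0.
Factoring: (s^2 + 8s + 17)(s + 6) = 0.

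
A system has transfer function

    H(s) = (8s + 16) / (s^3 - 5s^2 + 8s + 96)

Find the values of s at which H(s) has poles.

s = 4 + 4j, 4 - 4j, -3

The poles are the roots of the denominator s^3 - 5s^2 + 8s + 96 = 0.
Trying s = -3: the polynomial evaluates to 0, so (s + 3) is a factor.
Dividing out leaves s^2 - 8s + 32 = 0.
The quadratic formula then gives s = 4 ± 4j.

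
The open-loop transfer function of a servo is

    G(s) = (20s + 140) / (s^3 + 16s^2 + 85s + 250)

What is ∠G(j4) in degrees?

∠G(j4) ≈ -61.50°

At s = j4: numerator = 140 + j80, denominator = -6 + j276.
∠G = ∠num − ∠den = 29.745° − (91.245°) = -61.50°.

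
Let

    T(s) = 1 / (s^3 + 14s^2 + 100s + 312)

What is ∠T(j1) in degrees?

At s = j1: numerator = 1, denominator = 298 + j99.
∠T = ∠num − ∠den = 0° − (18.377°) = -18.38°.

∠T(j1) ≈ -18.38°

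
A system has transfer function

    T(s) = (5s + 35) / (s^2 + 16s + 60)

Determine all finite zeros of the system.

s = -7

Set the numerator to zero: 5s + 35 = 0, i.e. 5·(s + 7) = 0.
So s = -7.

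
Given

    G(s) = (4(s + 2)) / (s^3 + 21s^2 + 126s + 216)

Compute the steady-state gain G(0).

Set s = 0: G(0) = (8) / (216) = 1/27.

G(0) = 1/27 ≈ 0.03704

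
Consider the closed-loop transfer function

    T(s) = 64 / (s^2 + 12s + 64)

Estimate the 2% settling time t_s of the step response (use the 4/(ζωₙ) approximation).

Comparing s^2 + 12s + 64 to s^2 + 2ζωₙs + ωₙ²: ωₙ = 8 rad/s and ζ = 12/(2·8) = 0.75.
ζωₙ = 12/2 = 6, so t_s ≈ 4/(ζωₙ) = 4/6 ≈ 0.6667 s.

t_s ≈ 0.6667 s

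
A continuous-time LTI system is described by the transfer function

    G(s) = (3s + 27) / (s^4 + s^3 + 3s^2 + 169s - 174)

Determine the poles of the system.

s = 2 + 5j, 2 - 5j, -6, 1

The poles are the roots of the denominator s^4 + s^3 + 3s^2 + 169s - 174 = 0.
Trying s = -6: the polynomial evaluates to 0, so (s + 6) is a factor.
Dividing out leaves s^3 - 5s^2 + 33s - 29 = 0.
This factors further as (s^2 - 4s + 29)(s - 1) = 0.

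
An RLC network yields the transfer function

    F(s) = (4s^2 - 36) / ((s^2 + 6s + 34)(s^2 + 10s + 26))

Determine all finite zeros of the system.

Set the numerator to zero: 4s^2 - 36 = 0, i.e. 4·(s^2 - 9) = 0.
Factoring: (s - 3)(s + 3) = 0.

s = 3, -3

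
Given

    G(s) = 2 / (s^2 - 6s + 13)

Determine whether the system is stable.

The denominator s^2 - 6s + 13 factors as (s^2 - 6s + 13), giving poles at s = 3 + 2j, 3 - 2j.
Since the pole(s) at s = 3 + 2j, 3 - 2j lie in the right half-plane, the system is unstable.

unstable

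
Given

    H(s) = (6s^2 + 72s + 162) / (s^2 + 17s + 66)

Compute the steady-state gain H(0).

H(0) = 27/11 ≈ 2.455

Set s = 0: H(0) = (162) / (66) = 27/11.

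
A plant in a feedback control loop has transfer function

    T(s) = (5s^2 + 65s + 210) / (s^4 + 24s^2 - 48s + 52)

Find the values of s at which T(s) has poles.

The poles are the roots of the denominator s^4 + 24s^2 - 48s + 52 = 0.
No real roots exist; factor into two real quadratics: (s^2 - 2s + 2)(s^2 + 2s + 26) = 0.
Each quadratic gives a conjugate pair via the quadratic formula.

s = 1 ± j, -1 ± 5j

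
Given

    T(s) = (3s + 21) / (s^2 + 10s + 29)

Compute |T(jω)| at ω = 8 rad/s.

Substitute s = j8: numerator = 21 + j24, denominator = -35 + j80.
|T(j8)| = |21 + j24| / |-35 + j80| = 31.890 / 87.321 ≈ 0.3652.

|T(j8)| ≈ 0.3652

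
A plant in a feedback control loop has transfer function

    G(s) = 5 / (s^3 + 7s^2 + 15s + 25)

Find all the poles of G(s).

s = -1 + 2j, -1 - 2j, -5

The poles are the roots of the denominator s^3 + 7s^2 + 15s + 25 = 0.
Trying s = -5: the polynomial evaluates to 0, so (s + 5) is a factor.
Dividing out leaves s^2 + 2s + 5 = 0.
The quadratic formula then gives s = -1 ± 2j.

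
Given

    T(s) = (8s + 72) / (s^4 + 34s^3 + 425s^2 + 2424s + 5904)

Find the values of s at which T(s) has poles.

The poles are the roots of the denominator s^4 + 34s^3 + 425s^2 + 2424s + 5904 = 0.
Trying s = -12: the polynomial evaluates to 0, so (s + 12) is a factor.
Dividing out leaves s^3 + 22s^2 + 161s + 492 = 0.
This factors further as (s^2 + 10s + 41)(s + 12) = 0.

s = -5 + 4j, -5 - 4j, -12, -12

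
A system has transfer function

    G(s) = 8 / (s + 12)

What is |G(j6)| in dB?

|G(j6)|_dB ≈ -4.49 dB

Substitute s = j6: numerator = 8, denominator = 12 + j6.
|G(j6)| = |8| / |12 + j6| = 8 / 13.416 ≈ 0.5963.
In decibels: 20·log₁₀(0.5963) ≈ -4.49 dB.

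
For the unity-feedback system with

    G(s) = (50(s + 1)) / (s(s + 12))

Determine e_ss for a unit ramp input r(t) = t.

G(s) has one pole at the origin.
This is a Type 1 system. Kv = lim_{s→0} s·G(s) = 50/12 = 25/6.
e_ss = 1/Kv = 1/(25/6) = 6/25 ≈ 0.2400.

e_ss = 0.2400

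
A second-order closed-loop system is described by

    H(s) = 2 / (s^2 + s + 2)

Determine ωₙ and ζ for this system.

ωₙ ≈ 1.414 rad/s, ζ ≈ 0.3536

Compare the denominator to the standard form s^2 + 2ζωₙs + ωₙ².
ωₙ² = 2, so ωₙ = √2 ≈ 1.414 rad/s.
2ζωₙ = 1, so ζ = 1/(2·√2) ≈ 0.3536.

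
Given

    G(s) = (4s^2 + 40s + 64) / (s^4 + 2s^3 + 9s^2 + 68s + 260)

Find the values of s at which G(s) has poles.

s = 2 ± 4j, -3 ± 2j

The poles are the roots of the denominator s^4 + 2s^3 + 9s^2 + 68s + 260 = 0.
No real roots exist; factor into two real quadratics: (s^2 - 4s + 20)(s^2 + 6s + 13) = 0.
Each quadratic gives a conjugate pair via the quadratic formula.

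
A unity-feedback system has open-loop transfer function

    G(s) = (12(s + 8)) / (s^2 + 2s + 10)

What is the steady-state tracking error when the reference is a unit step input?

G(s) has no poles at the origin.
This is a Type 0 system. Kp = lim_{s→0} G(s) = 96/10 = 48/5.
e_ss = 1/(1 + Kp) = 1/(1 + 48/5) = 5/53 ≈ 0.09434.

e_ss = 0.09434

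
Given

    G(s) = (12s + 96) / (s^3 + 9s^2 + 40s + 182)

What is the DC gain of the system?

Set s = 0: G(0) = (96) / (182) = 48/91.

G(0) = 48/91 ≈ 0.5275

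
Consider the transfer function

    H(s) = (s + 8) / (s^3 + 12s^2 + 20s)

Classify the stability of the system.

marginally stable

The denominator s^3 + 12s^2 + 20s factors as s(s + 10)(s + 2), giving poles at s = 0, -10, -2.
Since the simple pole(s) at s = 0 lie on the jω-axis with none in the right half-plane, the system is marginally stable.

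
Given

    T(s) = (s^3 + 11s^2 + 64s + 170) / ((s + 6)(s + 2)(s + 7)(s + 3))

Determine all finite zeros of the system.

s = -5, -3 ± 5j

Set the numerator to zero: s^3 + 11s^2 + 64s + 170 = 0.
Factoring: (s + 5)(s^2 + 6s + 34) = 0.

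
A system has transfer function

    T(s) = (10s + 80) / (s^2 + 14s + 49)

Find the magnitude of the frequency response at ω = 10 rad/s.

|T(j10)| ≈ 0.8595

Substitute s = j10: numerator = 80 + j100, denominator = -51 + j140.
|T(j10)| = |80 + j100| / |-51 + j140| = 128.06 / 149 ≈ 0.8595.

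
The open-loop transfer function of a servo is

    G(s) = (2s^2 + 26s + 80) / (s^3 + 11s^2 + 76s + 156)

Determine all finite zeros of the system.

s = -5, -8

Set the numerator to zero: 2s^2 + 26s + 80 = 0, i.e. 2·(s^2 + 13s + 40) = 0.
Factoring: (s + 5)(s + 8) = 0.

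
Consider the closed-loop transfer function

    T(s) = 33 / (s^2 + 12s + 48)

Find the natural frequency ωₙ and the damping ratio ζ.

Compare the denominator to the standard form s^2 + 2ζωₙs + ωₙ².
ωₙ² = 48, so ωₙ = √48 ≈ 6.928 rad/s.
2ζωₙ = 12, so ζ = 12/(2·√48) ≈ 0.8660.

ωₙ ≈ 6.928 rad/s, ζ ≈ 0.8660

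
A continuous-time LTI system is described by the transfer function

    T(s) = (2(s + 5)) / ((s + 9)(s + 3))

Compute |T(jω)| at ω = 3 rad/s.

|T(j3)| ≈ 0.2897

Substitute s = j3: numerator = 10 + j6, denominator = 18 + j36.
|T(j3)| = |10 + j6| / |18 + j36| = 11.662 / 40.249 ≈ 0.2897.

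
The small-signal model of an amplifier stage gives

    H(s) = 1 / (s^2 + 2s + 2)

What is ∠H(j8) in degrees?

∠H(j8) ≈ -165.5°

At s = j8: numerator = 1, denominator = -62 + j16.
∠H = ∠num − ∠den = 0° − (165.53°) = -165.5°.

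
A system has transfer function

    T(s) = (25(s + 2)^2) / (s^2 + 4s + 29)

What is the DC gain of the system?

Set s = 0: T(0) = (100) / (29) = 100/29.

T(0) = 100/29 ≈ 3.448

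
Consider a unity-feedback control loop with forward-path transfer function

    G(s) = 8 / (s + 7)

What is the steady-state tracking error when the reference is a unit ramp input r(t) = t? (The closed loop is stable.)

G(s) has no poles at the origin.
This is a Type 0 system; Kv = lim_{s→0} s·G(s) = 0, so the steady-state error for a ramp input is infinite.

e_ss = ∞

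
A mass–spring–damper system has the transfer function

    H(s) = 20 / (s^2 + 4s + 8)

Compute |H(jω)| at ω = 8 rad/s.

|H(j8)| ≈ 0.3101

Substitute s = j8: numerator = 20, denominator = -56 + j32.
|H(j8)| = |20| / |-56 + j32| = 20 / 64.498 ≈ 0.3101.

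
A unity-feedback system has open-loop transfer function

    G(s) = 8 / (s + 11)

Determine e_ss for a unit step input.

e_ss = 0.5789

G(s) has no poles at the origin.
This is a Type 0 system. Kp = lim_{s→0} G(s) = 8/11.
e_ss = 1/(1 + Kp) = 1/(1 + 8/11) = 11/19 ≈ 0.5789.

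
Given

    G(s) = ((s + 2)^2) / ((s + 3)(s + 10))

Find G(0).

At s = 0 each factor (s + a) contributes a and each (s^2 + bs + c) contributes c.
G(0) = 1·(2) · (2) / ((3) · (10)) = 4/30 = 2/15.

G(0) = 2/15 ≈ 0.1333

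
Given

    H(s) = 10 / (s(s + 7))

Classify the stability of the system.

The poles can be read from the denominator factors: s = 0, -7.
Since the simple pole(s) at s = 0 lie on the jω-axis with none in the right half-plane, the system is marginally stable.

marginally stable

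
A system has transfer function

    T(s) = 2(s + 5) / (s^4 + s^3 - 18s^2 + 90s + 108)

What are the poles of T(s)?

The poles are the roots of the denominator s^4 + s^3 - 18s^2 + 90s + 108 = 0.
Trying s = -6: the polynomial evaluates to 0, so (s + 6) is a factor.
Dividing out leaves s^3 - 5s^2 + 12s + 18 = 0.
This factors further as (s^2 - 6s + 18)(s + 1) = 0.

s = 3 ± 3j, -6, -1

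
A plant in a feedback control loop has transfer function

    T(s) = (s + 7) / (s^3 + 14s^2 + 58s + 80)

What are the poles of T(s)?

s = -8, -3 + j, -3 - j

The poles are the roots of the denominator s^3 + 14s^2 + 58s + 80 = 0.
Trying s = -8: the polynomial evaluates to 0, so (s + 8) is a factor.
Dividing out leaves s^2 + 6s + 10 = 0.
The quadratic formula then gives s = -3 ± 1j.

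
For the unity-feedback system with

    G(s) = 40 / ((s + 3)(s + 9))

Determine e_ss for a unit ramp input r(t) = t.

e_ss = ∞

G(s) has no poles at the origin.
This is a Type 0 system; Kv = lim_{s→0} s·G(s) = 0, so the steady-state error for a ramp input is infinite.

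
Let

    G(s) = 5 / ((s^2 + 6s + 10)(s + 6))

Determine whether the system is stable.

The poles can be read from the denominator factors: s = -3 + j, -3 - j, -6.
Since all poles lie strictly in the left half-plane, the system is stable.

stable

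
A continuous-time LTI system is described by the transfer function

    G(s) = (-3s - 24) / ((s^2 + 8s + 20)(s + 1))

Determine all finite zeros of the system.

Set the numerator to zero: -3s - 24 = 0, i.e. -3·(s + 8) = 0.
So s = -8.

s = -8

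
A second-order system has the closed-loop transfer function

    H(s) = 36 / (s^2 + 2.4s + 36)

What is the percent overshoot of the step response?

Comparing s^2 + 2.4s + 36 to s^2 + 2ζωₙs + ωₙ²: ωₙ = 6 rad/s and ζ = 2.4/(2·6) = 0.2.
%OS = 100·exp(−πζ/√(1−ζ²)) = 100·exp(−π·0.2/√(1−0.2²)) ≈ 52.7%.

%OS ≈ 52.7%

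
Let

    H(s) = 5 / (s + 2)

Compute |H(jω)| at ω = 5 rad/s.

|H(j5)| ≈ 0.9285

Substitute s = j5: numerator = 5, denominator = 2 + j5.
|H(j5)| = |5| / |2 + j5| = 5 / 5.3852 ≈ 0.9285.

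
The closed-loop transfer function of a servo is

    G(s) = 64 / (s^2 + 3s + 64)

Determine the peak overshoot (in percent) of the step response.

Comparing s^2 + 3s + 64 to s^2 + 2ζωₙs + ωₙ²: ωₙ = 8 rad/s and ζ = 3/(2·8) = 0.1875.
%OS = 100·exp(−πζ/√(1−ζ²)) = 100·exp(−π·0.1875/√(1−0.1875²)) ≈ 54.9%.

%OS ≈ 54.9%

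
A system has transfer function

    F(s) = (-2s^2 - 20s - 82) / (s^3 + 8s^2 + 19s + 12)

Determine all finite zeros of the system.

s = -5 + 4j, -5 - 4j

Set the numerator to zero: -2s^2 - 20s - 82 = 0, i.e. -2·(s^2 + 10s + 41) = 0.
Factoring: (s^2 + 10s + 41) = 0.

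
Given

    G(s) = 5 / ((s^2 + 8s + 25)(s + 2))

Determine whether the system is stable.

stable

The poles can be read from the denominator factors: s = -4 ± 3j, -2.
Since all poles lie strictly in the left half-plane, the system is stable.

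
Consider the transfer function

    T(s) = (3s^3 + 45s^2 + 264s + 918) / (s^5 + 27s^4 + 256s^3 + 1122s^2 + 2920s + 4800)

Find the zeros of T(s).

Set the numerator to zero: 3s^3 + 45s^2 + 264s + 918 = 0, i.e. 3·(s^3 + 15s^2 + 88s + 306) = 0.
Factoring: (s + 9)(s^2 + 6s + 34) = 0.

s = -9, -3 + 5j, -3 - 5j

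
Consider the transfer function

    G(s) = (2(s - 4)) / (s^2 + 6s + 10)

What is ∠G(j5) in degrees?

∠G(j5) ≈ 12.09°

At s = j5: numerator = -8 + j10, denominator = -15 + j30.
∠G = ∠num − ∠den = 128.66° − (116.57°) = 12.09°.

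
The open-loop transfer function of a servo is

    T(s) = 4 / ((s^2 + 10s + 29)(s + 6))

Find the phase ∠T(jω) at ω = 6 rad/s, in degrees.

∠T(j6) ≈ -141.7°

At s = j6: numerator = 4, denominator = -402 + j318.
∠T = ∠num − ∠den = 0° − (141.65°) = -141.7°.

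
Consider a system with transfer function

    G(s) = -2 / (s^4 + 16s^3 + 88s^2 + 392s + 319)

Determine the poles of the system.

The poles are the roots of the denominator s^4 + 16s^3 + 88s^2 + 392s + 319 = 0.
Trying s = -1: the polynomial evaluates to 0, so (s + 1) is a factor.
Dividing out leaves s^3 + 15s^2 + 73s + 319 = 0.
This factors further as (s^2 + 4s + 29)(s + 11) = 0.

s = -2 ± 5j, -1, -11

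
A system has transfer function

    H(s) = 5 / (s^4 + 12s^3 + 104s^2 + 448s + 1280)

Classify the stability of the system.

The denominator s^4 + 12s^3 + 104s^2 + 448s + 1280 factors as (s^2 + 4s + 40)(s^2 + 8s + 32), giving poles at s = -2 ± 6j, -4 ± 4j.
Since all poles lie strictly in the left half-plane, the system is stable.

stable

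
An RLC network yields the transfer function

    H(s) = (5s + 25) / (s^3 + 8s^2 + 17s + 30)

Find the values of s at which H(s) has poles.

s = -1 + 2j, -1 - 2j, -6

The poles are the roots of the denominator s^3 + 8s^2 + 17s + 30 = 0.
Trying s = -6: the polynomial evaluates to 0, so (s + 6) is a factor.
Dividing out leaves s^2 + 2s + 5 = 0.
The quadratic formula then gives s = -1 ± 2j.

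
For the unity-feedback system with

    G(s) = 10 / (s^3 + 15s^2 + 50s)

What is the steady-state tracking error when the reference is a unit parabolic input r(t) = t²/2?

e_ss = ∞

G(s) has one pole at the origin.
This is a Type 1 system; Ka = lim_{s→0} s^2·G(s) = 0, so the steady-state error for a parabola input is infinite.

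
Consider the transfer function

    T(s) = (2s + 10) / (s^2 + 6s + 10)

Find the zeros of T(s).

s = -5

Set the numerator to zero: 2s + 10 = 0, i.e. 2·(s + 5) = 0.
So s = -5.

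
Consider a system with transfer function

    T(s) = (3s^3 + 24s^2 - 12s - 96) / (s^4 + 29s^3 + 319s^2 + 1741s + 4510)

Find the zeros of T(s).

s = -2, -8, 2

Set the numerator to zero: 3s^3 + 24s^2 - 12s - 96 = 0, i.e. 3·(s^3 + 8s^2 - 4s - 32) = 0.
Factoring: (s + 2)(s + 8)(s - 2) = 0.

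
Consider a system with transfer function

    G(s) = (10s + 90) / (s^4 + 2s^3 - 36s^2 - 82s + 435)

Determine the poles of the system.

The poles are the roots of the denominator s^4 + 2s^3 - 36s^2 - 82s + 435 = 0.
Trying s = 5: the polynomial evaluates to 0, so (s - 5) is a factor.
Dividing out leaves s^3 + 7s^2 - s - 87 = 0.
This factors further as (s^2 + 10s + 29)(s - 3) = 0.

s = -5 + 2j, -5 - 2j, 5, 3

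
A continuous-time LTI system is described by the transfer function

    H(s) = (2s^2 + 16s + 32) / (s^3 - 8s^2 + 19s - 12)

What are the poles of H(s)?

The poles are the roots of the denominator s^3 - 8s^2 + 19s - 12 = 0.
Trying s = 3: the polynomial evaluates to 0, so (s - 3) is a factor.
Dividing out leaves s^2 - 5s + 4 = 0.
Factoring the quadratic: (s - 4)(s - 1) = 0.

s = 3, 4, 1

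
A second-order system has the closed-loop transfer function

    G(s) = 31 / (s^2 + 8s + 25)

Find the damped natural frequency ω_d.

ω_d = 3 rad/s

Comparing s^2 + 8s + 25 to s^2 + 2ζωₙs + ωₙ²: ωₙ = 5 rad/s and ζ = 8/(2·5) = 0.8.
ζωₙ = 8/2 = 4, so ω_d = ωₙ√(1−ζ²) = √(ωₙ² − (ζωₙ)²) = √(25 − 4²) = √9 = 3 rad/s.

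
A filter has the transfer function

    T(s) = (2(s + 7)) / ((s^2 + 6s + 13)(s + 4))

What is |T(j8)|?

|T(j8)| ≈ 0.03394

Substitute s = j8: numerator = 14 + j16, denominator = -588 - j216.
|T(j8)| = |14 + j16| / |-588 - j216| = 21.260 / 626.42 ≈ 0.03394.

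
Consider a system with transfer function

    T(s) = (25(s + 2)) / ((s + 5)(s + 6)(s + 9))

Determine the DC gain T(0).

T(0) = 5/27 ≈ 0.1852

At s = 0 each factor (s + a) contributes a and each (s^2 + bs + c) contributes c.
T(0) = 25·(2) / ((5) · (6) · (9)) = 50/270 = 5/27.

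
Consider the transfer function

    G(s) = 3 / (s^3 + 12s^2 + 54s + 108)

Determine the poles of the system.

The poles are the roots of the denominator s^3 + 12s^2 + 54s + 108 = 0.
Trying s = -6: the polynomial evaluates to 0, so (s + 6) is a factor.
Dividing out leaves s^2 + 6s + 18 = 0.
The quadratic formula then gives s = -3 ± 3j.

s = -3 + 3j, -3 - 3j, -6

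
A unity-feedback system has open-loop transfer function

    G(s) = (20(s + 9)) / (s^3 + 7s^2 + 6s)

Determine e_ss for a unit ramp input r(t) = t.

e_ss = 0.03333

G(s) has one pole at the origin.
This is a Type 1 system. Kv = lim_{s→0} s·G(s) = 180/6 = 30.
e_ss = 1/Kv = 1/(30) = 1/30 ≈ 0.03333.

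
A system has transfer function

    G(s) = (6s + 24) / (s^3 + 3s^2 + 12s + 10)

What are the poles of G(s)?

s = -1 ± 3j, -1

The poles are the roots of the denominator s^3 + 3s^2 + 12s + 10 = 0.
Trying s = -1: the polynomial evaluates to 0, so (s + 1) is a factor.
Dividing out leaves s^2 + 2s + 10 = 0.
The quadratic formula then gives s = -1 ± 3j.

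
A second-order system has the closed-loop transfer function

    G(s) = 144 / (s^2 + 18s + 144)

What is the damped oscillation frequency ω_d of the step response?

Comparing s^2 + 18s + 144 to s^2 + 2ζωₙs + ωₙ²: ωₙ = 12 rad/s and ζ = 18/(2·12) = 0.75.
ζωₙ = 18/2 = 9, so ω_d = ωₙ√(1−ζ²) = √(ωₙ² − (ζωₙ)²) = √(144 − 9²) = √63 ≈ 7.937 rad/s.

ω_d ≈ 7.937 rad/s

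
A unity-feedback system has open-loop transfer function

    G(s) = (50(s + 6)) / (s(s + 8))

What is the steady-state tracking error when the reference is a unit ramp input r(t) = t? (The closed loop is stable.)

e_ss = 0.02667

G(s) has one pole at the origin.
This is a Type 1 system. Kv = lim_{s→0} s·G(s) = 300/8 = 75/2.
e_ss = 1/Kv = 1/(75/2) = 2/75 ≈ 0.02667.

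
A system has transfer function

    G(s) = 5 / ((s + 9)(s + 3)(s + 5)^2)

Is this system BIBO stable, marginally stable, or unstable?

The poles can be read from the denominator factors: s = -9, -3, -5, -5.
Since all poles lie strictly in the left half-plane, the system is stable.

stable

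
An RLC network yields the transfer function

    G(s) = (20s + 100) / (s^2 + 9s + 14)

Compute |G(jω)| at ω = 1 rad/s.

Substitute s = j1: numerator = 100 + j20, denominator = 13 + j9.
|G(j1)| = |100 + j20| / |13 + j9| = 101.98 / 15.811 ≈ 6.450.

|G(j1)| ≈ 6.450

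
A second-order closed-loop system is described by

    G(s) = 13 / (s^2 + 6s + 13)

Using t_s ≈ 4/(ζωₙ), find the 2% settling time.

t_s ≈ 1.333 s

Comparing s^2 + 6s + 13 to s^2 + 2ζωₙs + ωₙ²: ωₙ = √13 ≈ 3.606 rad/s and ζ = 6/(2·√13) ≈ 0.8321.
ζωₙ = 6/2 = 3, so t_s ≈ 4/(ζωₙ) = 4/3 ≈ 1.333 s.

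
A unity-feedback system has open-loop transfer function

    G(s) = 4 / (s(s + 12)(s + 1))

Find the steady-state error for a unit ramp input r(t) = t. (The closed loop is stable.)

G(s) has one pole at the origin.
This is a Type 1 system. Kv = lim_{s→0} s·G(s) = 4/12 = 1/3.
e_ss = 1/Kv = 1/(1/3) = 3.

e_ss = 3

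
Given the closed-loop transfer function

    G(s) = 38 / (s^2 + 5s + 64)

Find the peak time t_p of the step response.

t_p ≈ 0.4134 s

Comparing s^2 + 5s + 64 to s^2 + 2ζωₙs + ωₙ²: ωₙ = 8 rad/s and ζ = 5/(2·8) = 0.3125.
ζωₙ = 5/2 = 2.5, so ω_d = ωₙ√(1−ζ²) = √(ωₙ² − (ζωₙ)²) = √(64 − 2.5²) = √57.75 ≈ 7.599 rad/s.
t_p = π/ω_d = π/7.599 ≈ 0.4134 s.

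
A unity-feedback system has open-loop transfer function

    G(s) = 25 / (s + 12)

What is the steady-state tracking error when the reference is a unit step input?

G(s) has no poles at the origin.
This is a Type 0 system. Kp = lim_{s→0} G(s) = 25/12.
e_ss = 1/(1 + Kp) = 1/(1 + 25/12) = 12/37 ≈ 0.3243.

e_ss = 0.3243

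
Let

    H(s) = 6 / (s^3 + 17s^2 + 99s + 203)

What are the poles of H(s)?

The poles are the roots of the denominator s^3 + 17s^2 + 99s + 203 = 0.
Trying s = -7: the polynomial evaluates to 0, so (s + 7) is a factor.
Dividing out leaves s^2 + 10s + 29 = 0.
The quadratic formula then gives s = -5 ± 2j.

s = -5 ± 2j, -7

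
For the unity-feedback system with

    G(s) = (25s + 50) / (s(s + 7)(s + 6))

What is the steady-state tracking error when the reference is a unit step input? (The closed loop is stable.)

G(s) has one pole at the origin.
This is a Type 1 system; for a step input the steady-state error is zero.

e_ss = 0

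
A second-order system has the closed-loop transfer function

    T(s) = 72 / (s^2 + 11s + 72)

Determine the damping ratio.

ζ ≈ 0.6482

Compare the denominator to the standard form s^2 + 2ζωₙs + ωₙ².
ωₙ² = 72, so ωₙ = √72 ≈ 8.485 rad/s.
2ζωₙ = 11, so ζ = 11/(2·√72) ≈ 0.6482.
With ζ = 0.6482 the response is underdamped.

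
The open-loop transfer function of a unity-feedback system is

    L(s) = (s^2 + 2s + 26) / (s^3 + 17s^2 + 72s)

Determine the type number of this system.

Type 1

Factor s from the denominator: s^3 + 17s^2 + 72s = s·(s^2 + 17s + 72).
There is 1 pole at the origin, so the system is Type 1.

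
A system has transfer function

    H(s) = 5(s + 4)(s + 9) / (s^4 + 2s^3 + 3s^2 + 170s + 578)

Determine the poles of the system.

The poles are the roots of the denominator s^4 + 2s^3 + 3s^2 + 170s + 578 = 0.
No real roots exist; factor into two real quadratics: (s^2 - 6s + 34)(s^2 + 8s + 17) = 0.
Each quadratic gives a conjugate pair via the quadratic formula.

s = 3 ± 5j, -4 ± j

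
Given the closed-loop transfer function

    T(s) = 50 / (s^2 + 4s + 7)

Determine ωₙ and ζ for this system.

Compare the denominator to the standard form s^2 + 2ζωₙs + ωₙ².
ωₙ² = 7, so ωₙ = √7 ≈ 2.646 rad/s.
2ζωₙ = 4, so ζ = 4/(2·√7) ≈ 0.7559.

ωₙ ≈ 2.646 rad/s, ζ ≈ 0.7559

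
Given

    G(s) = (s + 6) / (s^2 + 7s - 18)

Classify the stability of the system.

unstable

The denominator s^2 + 7s - 18 factors as (s + 9)(s - 2), giving poles at s = -9, 2.
Since the pole(s) at s = 2 lie in the right half-plane, the system is unstable.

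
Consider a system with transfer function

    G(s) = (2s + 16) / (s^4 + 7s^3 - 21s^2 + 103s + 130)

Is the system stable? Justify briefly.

unstable

The denominator s^4 + 7s^3 - 21s^2 + 103s + 130 factors as (s + 1)(s^2 - 4s + 13)(s + 10), giving poles at s = -1, 2 ± 3j, -10.
Since the pole(s) at s = 2 + 3j, 2 - 3j lie in the right half-plane, the system is unstable.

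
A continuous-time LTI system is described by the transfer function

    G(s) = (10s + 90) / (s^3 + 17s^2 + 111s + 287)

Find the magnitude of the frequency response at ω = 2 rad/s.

Substitute s = j2: numerator = 90 + j20, denominator = 219 + j214.
|G(j2)| = |90 + j20| / |219 + j214| = 92.195 / 306.20 ≈ 0.3011.

|G(j2)| ≈ 0.3011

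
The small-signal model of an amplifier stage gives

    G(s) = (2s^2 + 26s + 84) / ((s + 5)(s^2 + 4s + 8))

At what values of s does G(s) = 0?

Set the numerator to zero: 2s^2 + 26s + 84 = 0, i.e. 2·(s^2 + 13s + 42) = 0.
Factoring: (s + 6)(s + 7) = 0.

s = -6, -7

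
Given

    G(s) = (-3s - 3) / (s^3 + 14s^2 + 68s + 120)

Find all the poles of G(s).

The poles are the roots of the denominator s^3 + 14s^2 + 68s + 120 = 0.
Trying s = -6: the polynomial evaluates to 0, so (s + 6) is a factor.
Dividing out leaves s^2 + 8s + 20 = 0.
The quadratic formula then gives s = -4 ± 2j.

s = -4 + 2j, -4 - 2j, -6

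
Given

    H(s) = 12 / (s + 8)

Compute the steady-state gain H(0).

H(0) = 3/2 ≈ 1.500

Set s = 0: H(0) = (12) / (8) = 3/2.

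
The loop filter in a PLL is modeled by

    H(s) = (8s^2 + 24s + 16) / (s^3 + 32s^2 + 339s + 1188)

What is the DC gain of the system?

H(0) = 4/297 ≈ 0.01347

Set s = 0: H(0) = (16) / (1188) = 4/297.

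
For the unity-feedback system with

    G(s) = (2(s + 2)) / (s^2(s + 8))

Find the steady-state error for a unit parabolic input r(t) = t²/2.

G(s) has 2 poles at the origin.
This is a Type 2 system. Ka = lim_{s→0} s^2·G(s) = 4/8 = 1/2.
e_ss = 1/Ka = 1/(1/2) = 2.

e_ss = 2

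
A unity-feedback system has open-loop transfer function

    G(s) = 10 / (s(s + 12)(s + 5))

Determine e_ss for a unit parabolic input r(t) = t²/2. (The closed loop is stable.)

e_ss = ∞

G(s) has one pole at the origin.
This is a Type 1 system; Ka = lim_{s→0} s^2·G(s) = 0, so the steady-state error for a parabola input is infinite.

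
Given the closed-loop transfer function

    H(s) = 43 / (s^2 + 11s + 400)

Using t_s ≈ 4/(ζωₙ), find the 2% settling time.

Comparing s^2 + 11s + 400 to s^2 + 2ζωₙs + ωₙ²: ωₙ = 20 rad/s and ζ = 11/(2·20) = 0.275.
ζωₙ = 11/2 = 5.5, so t_s ≈ 4/(ζωₙ) = 4/5.5 ≈ 0.7273 s.

t_s ≈ 0.7273 s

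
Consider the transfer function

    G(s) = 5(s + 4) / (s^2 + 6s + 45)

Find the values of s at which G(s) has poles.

s = -3 ± 6j

The poles are the roots of the denominator s^2 + 6s + 45 = 0.
Using the quadratic formula: s = (-6 ± √(-144))/2 = -3 ± 6j.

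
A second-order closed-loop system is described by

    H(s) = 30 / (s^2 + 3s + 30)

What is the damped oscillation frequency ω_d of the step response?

ω_d ≈ 5.268 rad/s

Comparing s^2 + 3s + 30 to s^2 + 2ζωₙs + ωₙ²: ωₙ = √30 ≈ 5.477 rad/s and ζ = 3/(2·√30) ≈ 0.2739.
ζωₙ = 3/2 = 1.5, so ω_d = ωₙ√(1−ζ²) = √(ωₙ² − (ζωₙ)²) = √(30 − 1.5²) = √27.75 ≈ 5.268 rad/s.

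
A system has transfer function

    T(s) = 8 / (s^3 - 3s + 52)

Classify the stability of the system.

The denominator s^3 - 3s + 52 factors as (s + 4)(s^2 - 4s + 13), giving poles at s = -4, 2 + 3j, 2 - 3j.
Since the pole(s) at s = 2 ± 3j lie in the right half-plane, the system is unstable.

unstable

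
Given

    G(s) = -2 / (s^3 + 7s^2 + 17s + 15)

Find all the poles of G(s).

s = -2 ± j, -3

The poles are the roots of the denominator s^3 + 7s^2 + 17s + 15 = 0.
Trying s = -3: the polynomial evaluates to 0, so (s + 3) is a factor.
Dividing out leaves s^2 + 4s + 5 = 0.
The quadratic formula then gives s = -2 ± 1j.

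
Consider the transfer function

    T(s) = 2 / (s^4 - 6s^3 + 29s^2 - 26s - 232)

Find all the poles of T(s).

The poles are the roots of the denominator s^4 - 6s^3 + 29s^2 - 26s - 232 = 0.
Trying s = 4: the polynomial evaluates to 0, so (s - 4) is a factor.
Dividing out leaves s^3 - 2s^2 + 21s + 58 = 0.
This factors further as (s^2 - 4s + 29)(s + 2) = 0.

s = 2 ± 5j, 4, -2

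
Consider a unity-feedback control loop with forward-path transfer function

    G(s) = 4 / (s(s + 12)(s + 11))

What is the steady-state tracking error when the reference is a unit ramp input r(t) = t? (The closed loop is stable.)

e_ss = 33

G(s) has one pole at the origin.
This is a Type 1 system. Kv = lim_{s→0} s·G(s) = 4/132 = 1/33.
e_ss = 1/Kv = 1/(1/33) = 33.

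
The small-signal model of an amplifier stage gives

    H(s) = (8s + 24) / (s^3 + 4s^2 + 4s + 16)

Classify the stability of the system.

The denominator s^3 + 4s^2 + 4s + 16 factors as (s^2 + 4)(s + 4), giving poles at s = ±2j, -4.
Since the simple pole(s) at s = ±2j lie on the jω-axis with none in the right half-plane, the system is marginally stable.

marginally stable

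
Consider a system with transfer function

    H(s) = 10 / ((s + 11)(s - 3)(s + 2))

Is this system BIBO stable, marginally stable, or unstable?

unstable

The poles can be read from the denominator factors: s = -11, 3, -2.
Since the pole(s) at s = 3 lie in the right half-plane, the system is unstable.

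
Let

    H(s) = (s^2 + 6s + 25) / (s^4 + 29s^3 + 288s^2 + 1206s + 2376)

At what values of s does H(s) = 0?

s = -3 ± 4j

Set the numerator to zero: s^2 + 6s + 25 = 0.
Factoring: (s^2 + 6s + 25) = 0.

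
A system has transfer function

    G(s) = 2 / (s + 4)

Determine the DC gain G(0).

G(0) = 1/2 ≈ 0.5000

Set s = 0: G(0) = (2) / (4) = 1/2.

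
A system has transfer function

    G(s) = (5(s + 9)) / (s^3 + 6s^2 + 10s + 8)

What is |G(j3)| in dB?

Substitute s = j3: numerator = 45 + j15, denominator = -46 + j3.
|G(j3)| = |45 + j15| / |-46 + j3| = 47.434 / 46.098 ≈ 1.029.
In decibels: 20·log₁₀(1.029) ≈ 0.248 dB.

|G(j3)|_dB ≈ 0.248 dB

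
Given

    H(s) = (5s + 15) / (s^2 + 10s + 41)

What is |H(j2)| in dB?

Substitute s = j2: numerator = 15 + j10, denominator = 37 + j20.
|H(j2)| = |15 + j10| / |37 + j20| = 18.028 / 42.059 ≈ 0.4286.
In decibels: 20·log₁₀(0.4286) ≈ -7.36 dB.

|H(j2)|_dB ≈ -7.36 dB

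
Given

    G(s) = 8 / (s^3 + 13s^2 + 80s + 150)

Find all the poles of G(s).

The poles are the roots of the denominator s^3 + 13s^2 + 80s + 150 = 0.
Trying s = -3: the polynomial evaluates to 0, so (s + 3) is a factor.
Dividing out leaves s^2 + 10s + 50 = 0.
The quadratic formula then gives s = -5 ± 5j.

s = -5 + 5j, -5 - 5j, -3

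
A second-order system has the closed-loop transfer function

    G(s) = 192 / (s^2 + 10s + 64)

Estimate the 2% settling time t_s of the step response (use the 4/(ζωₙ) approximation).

Comparing s^2 + 10s + 64 to s^2 + 2ζωₙs + ωₙ²: ωₙ = 8 rad/s and ζ = 10/(2·8) = 0.625.
ζωₙ = 10/2 = 5, so t_s ≈ 4/(ζωₙ) = 4/5 = 0.8000 s.

t_s ≈ 0.8000 s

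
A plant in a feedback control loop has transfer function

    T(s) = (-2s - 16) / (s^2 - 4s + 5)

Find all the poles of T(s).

The poles are the roots of the denominator s^2 - 4s + 5 = 0.
Using the quadratic formula: s = (4 ± √(-4))/2 = 2 ± 1j.

s = 2 ± j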